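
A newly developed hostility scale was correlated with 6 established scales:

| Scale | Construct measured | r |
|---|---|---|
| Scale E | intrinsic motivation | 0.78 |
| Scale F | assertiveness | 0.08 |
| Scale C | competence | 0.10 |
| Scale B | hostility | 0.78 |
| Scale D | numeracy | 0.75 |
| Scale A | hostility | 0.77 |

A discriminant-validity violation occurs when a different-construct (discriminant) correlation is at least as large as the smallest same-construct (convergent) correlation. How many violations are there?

1

Convergent (same construct = hostility): Scale B, Scale A.
Smallest convergent = 0.77. Discriminant values: 0.78, 0.08, 0.10, 0.75; count ≥ 0.77 → 1.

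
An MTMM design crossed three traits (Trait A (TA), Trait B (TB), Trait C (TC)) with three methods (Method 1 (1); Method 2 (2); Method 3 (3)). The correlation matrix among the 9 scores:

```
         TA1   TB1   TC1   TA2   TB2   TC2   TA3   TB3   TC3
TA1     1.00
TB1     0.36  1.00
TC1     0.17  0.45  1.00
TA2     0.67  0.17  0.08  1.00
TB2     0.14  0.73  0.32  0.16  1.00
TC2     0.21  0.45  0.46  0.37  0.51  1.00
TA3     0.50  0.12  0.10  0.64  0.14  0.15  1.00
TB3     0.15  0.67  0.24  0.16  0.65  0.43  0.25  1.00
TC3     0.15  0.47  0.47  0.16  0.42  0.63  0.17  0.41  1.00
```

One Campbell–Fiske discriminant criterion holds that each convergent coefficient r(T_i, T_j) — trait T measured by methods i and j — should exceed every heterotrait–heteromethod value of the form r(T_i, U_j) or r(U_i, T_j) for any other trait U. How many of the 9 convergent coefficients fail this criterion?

Convergent coefficients and their comparison sets:
TA (methods 1·2): 0.67 vs {0.14, 0.17, 0.21, 0.08} → pass.
TA (methods 1·3): 0.50 vs {0.15, 0.12, 0.15, 0.10} → pass.
TA (methods 2·3): 0.64 vs {0.16, 0.14, 0.16, 0.15} → pass.
TB (methods 1·2): 0.73 vs {0.17, 0.14, 0.45, 0.32} → pass.
TB (methods 1·3): 0.67 vs {0.12, 0.15, 0.47, 0.24} → pass.
TB (methods 2·3): 0.65 vs {0.14, 0.16, 0.42, 0.43} → pass.
TC (methods 1·2): 0.46 vs {0.08, 0.21, 0.32, 0.45} → pass.
TC (methods 1·3): 0.47 vs {0.10, 0.15, 0.24, 0.47} → fail.
TC (methods 2·3): 0.63 vs {0.15, 0.16, 0.43, 0.42} → pass.
1 of 9 fail.

1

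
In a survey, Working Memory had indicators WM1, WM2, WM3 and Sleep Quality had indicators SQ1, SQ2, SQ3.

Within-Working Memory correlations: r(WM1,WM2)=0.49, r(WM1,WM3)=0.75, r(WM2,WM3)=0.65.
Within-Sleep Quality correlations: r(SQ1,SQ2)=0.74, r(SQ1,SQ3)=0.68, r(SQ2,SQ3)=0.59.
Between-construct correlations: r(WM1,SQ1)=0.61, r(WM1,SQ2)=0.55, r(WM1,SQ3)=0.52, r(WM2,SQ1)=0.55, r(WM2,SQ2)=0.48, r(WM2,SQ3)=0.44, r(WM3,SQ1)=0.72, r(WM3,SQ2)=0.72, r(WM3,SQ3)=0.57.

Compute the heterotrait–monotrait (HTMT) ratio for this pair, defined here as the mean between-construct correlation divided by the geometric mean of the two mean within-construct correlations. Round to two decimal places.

0.88

Between-construct mean = 5.16/9 = 0.5733.
Mean within-WM = 1.89/3 = 0.6300; mean within-SQ = 2.01/3 = 0.6700.
Geometric mean = √(0.6300 × 0.6700) = 0.6497.
HTMT = 0.5733 / 0.6497 = 0.88.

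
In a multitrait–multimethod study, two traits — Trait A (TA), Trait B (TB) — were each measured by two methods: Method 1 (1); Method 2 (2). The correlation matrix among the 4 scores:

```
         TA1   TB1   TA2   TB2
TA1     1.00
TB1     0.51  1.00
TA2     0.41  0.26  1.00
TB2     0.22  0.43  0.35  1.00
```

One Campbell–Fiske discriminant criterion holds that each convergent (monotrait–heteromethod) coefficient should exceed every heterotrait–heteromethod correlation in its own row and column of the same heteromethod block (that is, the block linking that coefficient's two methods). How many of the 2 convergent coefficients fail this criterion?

0

Checking each validity diagonal entry against its comparison values:
TA (methods 1·2): 0.41 vs {0.22, 0.26} → pass.
TB (methods 1·2): 0.43 vs {0.26, 0.22} → pass.
0 of 2 fail.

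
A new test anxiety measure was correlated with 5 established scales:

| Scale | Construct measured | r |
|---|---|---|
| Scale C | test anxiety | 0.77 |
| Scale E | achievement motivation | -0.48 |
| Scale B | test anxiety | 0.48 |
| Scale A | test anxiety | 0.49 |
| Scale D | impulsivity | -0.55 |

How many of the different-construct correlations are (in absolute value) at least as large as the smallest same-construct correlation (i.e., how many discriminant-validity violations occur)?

2

Convergent (same construct = test anxiety): Scale C, Scale B, Scale A.
Smallest convergent = 0.48. Discriminant |r|: 0.48, 0.55; count ≥ 0.48 → 2.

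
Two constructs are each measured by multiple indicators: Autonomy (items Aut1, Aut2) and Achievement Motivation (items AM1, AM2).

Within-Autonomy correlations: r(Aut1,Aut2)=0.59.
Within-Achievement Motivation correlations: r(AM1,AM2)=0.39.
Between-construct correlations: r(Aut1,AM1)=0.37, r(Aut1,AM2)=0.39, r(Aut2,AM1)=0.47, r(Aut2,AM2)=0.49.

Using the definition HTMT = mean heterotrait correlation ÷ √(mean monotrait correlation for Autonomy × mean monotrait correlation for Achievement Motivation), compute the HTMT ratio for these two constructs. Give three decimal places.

0.896

Mean between = 1.72/4 = 0.4300.
Mean within-Aut = 0.59/1 = 0.5900; mean within-AM = 0.39/1 = 0.3900.
Geometric mean = √(0.5900 × 0.3900) = 0.4797.
HTMT = 0.4300 / 0.4797 = 0.896.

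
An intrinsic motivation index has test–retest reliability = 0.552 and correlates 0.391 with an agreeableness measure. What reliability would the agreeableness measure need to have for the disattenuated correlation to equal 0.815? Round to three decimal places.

0.417

r_true = r_obs / √(r_xx · r_yy) ⇒ 0.815 = 0.391 / √(0.552 · r_yy).
√(0.552 · r_yy) = 0.391 / 0.815 = 0.4798; 0.552 · r_yy = 0.2302; r_yy = 0.2302 / 0.552 ≈ 0.417.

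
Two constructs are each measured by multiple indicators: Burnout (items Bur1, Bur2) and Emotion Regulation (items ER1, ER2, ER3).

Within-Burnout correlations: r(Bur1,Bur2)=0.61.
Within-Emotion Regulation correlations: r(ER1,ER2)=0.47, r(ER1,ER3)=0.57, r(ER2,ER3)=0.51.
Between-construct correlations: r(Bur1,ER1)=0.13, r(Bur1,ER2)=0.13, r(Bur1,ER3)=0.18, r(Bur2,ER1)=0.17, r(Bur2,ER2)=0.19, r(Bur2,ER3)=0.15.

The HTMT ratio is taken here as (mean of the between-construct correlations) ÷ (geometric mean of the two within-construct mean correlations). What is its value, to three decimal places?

Mean between = 0.95/6 = 0.1583.
Mean within-Bur = 0.61/1 = 0.6100; mean within-ER = 1.55/3 = 0.5167.
Geometric mean = √(0.6100 × 0.5167) = 0.5614.
HTMT = 0.1583 / 0.5614 = 0.282.

0.282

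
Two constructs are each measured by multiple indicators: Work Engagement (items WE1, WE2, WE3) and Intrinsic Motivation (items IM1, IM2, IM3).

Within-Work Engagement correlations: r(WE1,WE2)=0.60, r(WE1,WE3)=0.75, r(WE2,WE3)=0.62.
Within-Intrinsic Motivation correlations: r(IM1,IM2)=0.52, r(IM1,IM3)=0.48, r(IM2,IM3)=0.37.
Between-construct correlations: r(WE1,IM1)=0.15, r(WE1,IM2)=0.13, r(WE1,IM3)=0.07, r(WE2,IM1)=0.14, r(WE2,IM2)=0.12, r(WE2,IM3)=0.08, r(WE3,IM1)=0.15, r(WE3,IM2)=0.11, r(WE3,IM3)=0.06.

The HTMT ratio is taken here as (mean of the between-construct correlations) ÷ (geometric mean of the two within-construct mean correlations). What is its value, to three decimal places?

Between-construct mean = 1.01/9 = 0.1122.
Mean within-WE = 1.97/3 = 0.6567; mean within-IM = 1.37/3 = 0.4567.
Geometric mean = √(0.6567 × 0.4567) = 0.5476.
HTMT = 0.1122 / 0.5476 = 0.205.

0.205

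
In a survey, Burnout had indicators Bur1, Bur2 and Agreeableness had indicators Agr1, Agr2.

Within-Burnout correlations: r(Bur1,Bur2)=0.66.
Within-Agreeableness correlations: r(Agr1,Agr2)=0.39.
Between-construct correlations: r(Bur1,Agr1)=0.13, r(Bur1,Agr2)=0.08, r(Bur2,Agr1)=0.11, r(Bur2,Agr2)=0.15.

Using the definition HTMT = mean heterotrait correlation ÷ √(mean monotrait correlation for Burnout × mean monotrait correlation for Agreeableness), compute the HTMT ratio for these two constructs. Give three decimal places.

Between-construct mean = 0.47/4 = 0.1175.
Mean within-Bur = 0.66/1 = 0.6600; mean within-Agr = 0.39/1 = 0.3900.
Geometric mean = √(0.6600 × 0.3900) = 0.5073.
HTMT = 0.1175 / 0.5073 = 0.232.

0.232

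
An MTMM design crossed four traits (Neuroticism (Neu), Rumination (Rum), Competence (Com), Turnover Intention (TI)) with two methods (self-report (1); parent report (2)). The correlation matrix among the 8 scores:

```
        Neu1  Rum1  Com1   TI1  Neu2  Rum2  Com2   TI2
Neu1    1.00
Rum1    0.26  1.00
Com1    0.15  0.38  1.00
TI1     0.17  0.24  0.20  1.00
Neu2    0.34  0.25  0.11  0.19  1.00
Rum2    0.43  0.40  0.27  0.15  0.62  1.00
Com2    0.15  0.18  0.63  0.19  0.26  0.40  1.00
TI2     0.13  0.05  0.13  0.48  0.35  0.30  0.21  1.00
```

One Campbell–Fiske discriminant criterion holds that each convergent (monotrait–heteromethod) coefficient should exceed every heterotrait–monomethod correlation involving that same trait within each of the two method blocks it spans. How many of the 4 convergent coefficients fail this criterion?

2

Convergent coefficients and their comparison sets:
Neu (methods 1·2): 0.34 vs {0.26, 0.62, 0.15, 0.26, 0.17, 0.35} → fail.
Rum (methods 1·2): 0.40 vs {0.26, 0.62, 0.38, 0.40, 0.24, 0.30} → fail.
Com (methods 1·2): 0.63 vs {0.15, 0.26, 0.38, 0.40, 0.20, 0.21} → pass.
TI (methods 1·2): 0.48 vs {0.17, 0.35, 0.24, 0.30, 0.20, 0.21} → pass.
2 of 4 fail.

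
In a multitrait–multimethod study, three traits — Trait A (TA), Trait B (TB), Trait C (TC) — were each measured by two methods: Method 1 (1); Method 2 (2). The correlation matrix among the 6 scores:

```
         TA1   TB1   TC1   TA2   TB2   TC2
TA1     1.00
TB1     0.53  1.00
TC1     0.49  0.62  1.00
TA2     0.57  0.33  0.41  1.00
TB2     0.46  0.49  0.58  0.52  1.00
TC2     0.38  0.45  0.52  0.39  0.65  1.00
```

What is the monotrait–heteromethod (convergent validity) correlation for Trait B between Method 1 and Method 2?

0.49

Same trait (TB), different methods: r(TB1, TB2) = 0.49.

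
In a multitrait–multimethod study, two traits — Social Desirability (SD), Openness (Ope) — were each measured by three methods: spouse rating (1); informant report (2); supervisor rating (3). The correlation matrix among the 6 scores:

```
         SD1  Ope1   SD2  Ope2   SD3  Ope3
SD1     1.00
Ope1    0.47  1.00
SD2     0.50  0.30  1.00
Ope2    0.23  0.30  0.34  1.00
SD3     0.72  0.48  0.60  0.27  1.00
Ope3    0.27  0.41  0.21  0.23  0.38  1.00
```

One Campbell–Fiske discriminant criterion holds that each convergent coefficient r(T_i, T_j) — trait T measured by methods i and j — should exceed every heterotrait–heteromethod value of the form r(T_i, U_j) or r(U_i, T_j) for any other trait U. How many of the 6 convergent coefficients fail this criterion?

3

Convergent coefficients and their comparison sets:
SD (methods 1·2): 0.50 vs {0.23, 0.30} → pass.
SD (methods 1·3): 0.72 vs {0.27, 0.48} → pass.
SD (methods 2·3): 0.60 vs {0.21, 0.27} → pass.
Ope (methods 1·2): 0.30 vs {0.30, 0.23} → fail.
Ope (methods 1·3): 0.41 vs {0.48, 0.27} → fail.
Ope (methods 2·3): 0.23 vs {0.27, 0.21} → fail.
3 of 6 fail.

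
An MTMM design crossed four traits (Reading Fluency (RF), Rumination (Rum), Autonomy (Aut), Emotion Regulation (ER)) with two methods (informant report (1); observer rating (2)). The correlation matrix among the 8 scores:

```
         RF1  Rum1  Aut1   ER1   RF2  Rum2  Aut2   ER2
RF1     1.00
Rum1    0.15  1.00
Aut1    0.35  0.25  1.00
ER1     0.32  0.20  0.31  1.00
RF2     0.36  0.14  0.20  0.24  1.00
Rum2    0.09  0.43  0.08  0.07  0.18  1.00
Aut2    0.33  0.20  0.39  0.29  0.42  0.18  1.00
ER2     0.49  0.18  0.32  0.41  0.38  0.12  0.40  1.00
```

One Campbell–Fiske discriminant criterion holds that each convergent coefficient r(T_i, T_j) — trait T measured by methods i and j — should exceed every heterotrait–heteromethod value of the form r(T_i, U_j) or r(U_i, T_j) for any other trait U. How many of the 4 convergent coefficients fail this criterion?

2

Convergent coefficients and their comparison sets:
RF (methods 1·2): 0.36 vs {0.09, 0.14, 0.33, 0.20, 0.49, 0.24} → fail.
Rum (methods 1·2): 0.43 vs {0.14, 0.09, 0.20, 0.08, 0.18, 0.07} → pass.
Aut (methods 1·2): 0.39 vs {0.20, 0.33, 0.08, 0.20, 0.32, 0.29} → pass.
ER (methods 1·2): 0.41 vs {0.24, 0.49, 0.07, 0.18, 0.29, 0.32} → fail.
2 of 4 fail.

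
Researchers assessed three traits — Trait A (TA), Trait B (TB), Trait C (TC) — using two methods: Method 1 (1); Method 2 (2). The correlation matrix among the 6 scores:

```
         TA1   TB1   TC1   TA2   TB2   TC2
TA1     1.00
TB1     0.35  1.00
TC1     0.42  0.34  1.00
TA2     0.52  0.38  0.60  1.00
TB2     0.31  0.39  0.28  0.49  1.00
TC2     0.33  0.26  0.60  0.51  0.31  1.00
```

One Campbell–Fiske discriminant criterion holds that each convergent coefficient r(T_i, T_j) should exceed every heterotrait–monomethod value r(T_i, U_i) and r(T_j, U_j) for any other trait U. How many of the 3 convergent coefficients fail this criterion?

Convergent coefficients and their comparison sets:
TA (methods 1·2): 0.52 vs {0.35, 0.49, 0.42, 0.51} → pass.
TB (methods 1·2): 0.39 vs {0.35, 0.49, 0.34, 0.31} → fail.
TC (methods 1·2): 0.60 vs {0.42, 0.51, 0.34, 0.31} → pass.
1 of 3 fail.

1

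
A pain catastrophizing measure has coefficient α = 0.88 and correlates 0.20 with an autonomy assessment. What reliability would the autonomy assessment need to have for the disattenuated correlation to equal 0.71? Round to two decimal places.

0.09

r_true = r_obs / √(r_xx · r_yy) ⇒ 0.71 = 0.20 / √(0.88 · r_yy).
√(0.88 · r_yy) = 0.20 / 0.71 = 0.2817; 0.88 · r_yy = 0.0794; r_yy = 0.0794 / 0.88 ≈ 0.09.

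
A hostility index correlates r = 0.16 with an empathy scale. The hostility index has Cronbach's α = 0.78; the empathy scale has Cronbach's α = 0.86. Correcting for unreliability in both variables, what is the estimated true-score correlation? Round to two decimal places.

0.20

r_true = r_obs / √(r_xx · r_yy) = 0.16 / √(0.78 × 0.86) = 0.16 / √0.6708 = 0.16 / 0.8190 ≈ 0.20.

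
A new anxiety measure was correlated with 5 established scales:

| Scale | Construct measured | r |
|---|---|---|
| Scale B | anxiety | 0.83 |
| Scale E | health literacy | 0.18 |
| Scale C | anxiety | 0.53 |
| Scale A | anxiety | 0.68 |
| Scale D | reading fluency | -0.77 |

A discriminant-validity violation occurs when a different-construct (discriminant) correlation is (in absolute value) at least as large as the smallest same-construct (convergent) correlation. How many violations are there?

Convergent (same construct = anxiety): Scale B, Scale C, Scale A.
Smallest convergent = 0.53. Discriminant |r|: 0.18, 0.77; count ≥ 0.53 → 1.

1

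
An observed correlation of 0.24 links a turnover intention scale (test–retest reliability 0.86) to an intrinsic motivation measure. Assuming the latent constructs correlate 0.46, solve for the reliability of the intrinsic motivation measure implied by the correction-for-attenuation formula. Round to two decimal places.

0.32

r_true = r_obs / √(r_xx · r_yy) ⇒ 0.46 = 0.24 / √(0.86 · r_yy).
√(0.86 · r_yy) = 0.24 / 0.46 = 0.5217; 0.86 · r_yy = 0.2722; r_yy = 0.2722 / 0.86 ≈ 0.32.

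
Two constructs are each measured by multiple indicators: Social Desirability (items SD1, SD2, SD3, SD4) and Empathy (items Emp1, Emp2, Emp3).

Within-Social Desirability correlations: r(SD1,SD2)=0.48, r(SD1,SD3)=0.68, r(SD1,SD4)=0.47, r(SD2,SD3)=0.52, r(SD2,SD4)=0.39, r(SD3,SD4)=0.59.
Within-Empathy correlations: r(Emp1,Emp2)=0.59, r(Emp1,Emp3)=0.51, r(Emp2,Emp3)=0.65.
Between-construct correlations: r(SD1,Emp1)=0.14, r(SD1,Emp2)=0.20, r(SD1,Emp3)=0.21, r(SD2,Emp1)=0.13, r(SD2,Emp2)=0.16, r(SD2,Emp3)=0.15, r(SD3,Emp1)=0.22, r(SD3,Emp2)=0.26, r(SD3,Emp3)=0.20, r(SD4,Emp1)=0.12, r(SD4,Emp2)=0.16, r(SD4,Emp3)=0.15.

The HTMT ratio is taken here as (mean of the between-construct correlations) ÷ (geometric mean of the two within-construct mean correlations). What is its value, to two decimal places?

0.32

Mean heterotrait r = 2.10/12 = 0.1750.
Mean within-SD = 3.13/6 = 0.5217; mean within-Emp = 1.75/3 = 0.5833.
Geometric mean = √(0.5217 × 0.5833) = 0.5516.
HTMT = 0.1750 / 0.5516 = 0.32.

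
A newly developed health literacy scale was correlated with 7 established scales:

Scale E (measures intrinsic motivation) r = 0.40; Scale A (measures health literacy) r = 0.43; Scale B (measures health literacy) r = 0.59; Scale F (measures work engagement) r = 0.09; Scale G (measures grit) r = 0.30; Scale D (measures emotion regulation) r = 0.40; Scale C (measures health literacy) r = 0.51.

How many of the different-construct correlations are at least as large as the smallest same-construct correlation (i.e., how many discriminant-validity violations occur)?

0

Convergent (same construct = health literacy): Scale A, Scale B, Scale C.
Smallest convergent = 0.43. Discriminant values: 0.40, 0.09, 0.30, 0.40; count ≥ 0.43 → 0.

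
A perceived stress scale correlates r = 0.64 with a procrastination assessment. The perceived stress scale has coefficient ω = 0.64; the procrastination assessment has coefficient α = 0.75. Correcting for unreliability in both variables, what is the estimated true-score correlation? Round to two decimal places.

r_true = r_obs / √(r_xx · r_yy) = 0.64 / √(0.64 × 0.75) = 0.64 / √0.4800 = 0.64 / 0.6928 ≈ 0.92.

0.92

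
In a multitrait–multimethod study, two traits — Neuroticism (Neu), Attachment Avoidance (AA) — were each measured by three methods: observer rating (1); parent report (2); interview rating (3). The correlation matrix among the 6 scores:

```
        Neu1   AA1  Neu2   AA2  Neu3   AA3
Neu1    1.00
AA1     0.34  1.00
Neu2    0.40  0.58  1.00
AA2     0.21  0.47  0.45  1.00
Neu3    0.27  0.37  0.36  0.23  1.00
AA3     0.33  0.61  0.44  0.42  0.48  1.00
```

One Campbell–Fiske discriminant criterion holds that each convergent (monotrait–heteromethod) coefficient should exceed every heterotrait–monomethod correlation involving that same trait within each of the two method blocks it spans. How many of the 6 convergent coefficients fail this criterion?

Each convergent coefficient versus the relevant comparison correlations:
Neu (methods 1·2): 0.40 vs {0.34, 0.45} → fail.
Neu (methods 1·3): 0.27 vs {0.34, 0.48} → fail.
Neu (methods 2·3): 0.36 vs {0.45, 0.48} → fail.
AA (methods 1·2): 0.47 vs {0.34, 0.45} → pass.
AA (methods 1·3): 0.61 vs {0.34, 0.48} → pass.
AA (methods 2·3): 0.42 vs {0.45, 0.48} → fail.
4 of 6 fail.

4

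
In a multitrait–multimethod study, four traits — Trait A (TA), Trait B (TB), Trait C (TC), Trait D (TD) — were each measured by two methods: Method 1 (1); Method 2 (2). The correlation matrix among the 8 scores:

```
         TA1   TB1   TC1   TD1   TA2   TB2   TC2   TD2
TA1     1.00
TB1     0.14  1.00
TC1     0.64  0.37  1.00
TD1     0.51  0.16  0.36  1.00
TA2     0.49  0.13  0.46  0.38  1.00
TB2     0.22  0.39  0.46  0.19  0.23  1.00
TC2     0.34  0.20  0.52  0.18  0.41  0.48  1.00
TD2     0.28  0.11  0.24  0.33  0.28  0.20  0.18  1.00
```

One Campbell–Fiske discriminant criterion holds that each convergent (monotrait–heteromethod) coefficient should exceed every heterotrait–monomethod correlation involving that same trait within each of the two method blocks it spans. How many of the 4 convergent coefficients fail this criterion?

4

Each convergent coefficient versus the relevant comparison correlations:
TA (methods 1·2): 0.49 vs {0.14, 0.23, 0.64, 0.41, 0.51, 0.28} → fail.
TB (methods 1·2): 0.39 vs {0.14, 0.23, 0.37, 0.48, 0.16, 0.20} → fail.
TC (methods 1·2): 0.52 vs {0.64, 0.41, 0.37, 0.48, 0.36, 0.18} → fail.
TD (methods 1·2): 0.33 vs {0.51, 0.28, 0.16, 0.20, 0.36, 0.18} → fail.
4 of 4 fail.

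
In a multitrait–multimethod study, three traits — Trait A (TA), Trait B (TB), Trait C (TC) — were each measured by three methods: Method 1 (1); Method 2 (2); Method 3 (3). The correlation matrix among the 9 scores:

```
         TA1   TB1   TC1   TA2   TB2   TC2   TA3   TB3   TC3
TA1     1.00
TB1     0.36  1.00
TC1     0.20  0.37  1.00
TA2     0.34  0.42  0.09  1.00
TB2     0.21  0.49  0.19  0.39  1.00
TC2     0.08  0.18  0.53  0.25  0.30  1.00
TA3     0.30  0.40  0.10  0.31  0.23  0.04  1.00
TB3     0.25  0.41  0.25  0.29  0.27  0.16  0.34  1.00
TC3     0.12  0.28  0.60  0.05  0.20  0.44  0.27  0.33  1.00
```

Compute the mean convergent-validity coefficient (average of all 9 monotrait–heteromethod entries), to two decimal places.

Convergent values: 0.34, 0.30, 0.31, 0.49, 0.41, 0.27, 0.53, 0.60, 0.44; mean = 3.69/9 = 0.41.

0.41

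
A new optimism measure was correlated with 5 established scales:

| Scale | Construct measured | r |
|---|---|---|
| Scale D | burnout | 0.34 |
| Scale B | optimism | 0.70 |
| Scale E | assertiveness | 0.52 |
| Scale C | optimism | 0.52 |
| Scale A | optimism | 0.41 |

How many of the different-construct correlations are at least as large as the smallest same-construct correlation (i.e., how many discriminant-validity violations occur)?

Convergent (same construct = optimism): Scale B, Scale C, Scale A.
Smallest convergent = 0.41. Discriminant values: 0.34, 0.52; count ≥ 0.41 → 1.

1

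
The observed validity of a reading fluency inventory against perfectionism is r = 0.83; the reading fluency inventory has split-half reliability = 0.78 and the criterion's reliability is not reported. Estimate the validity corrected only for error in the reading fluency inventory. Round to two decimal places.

Single correction: r_c = r_obs / √r_xx = 0.83 / √0.78 = 0.83 / 0.8832 ≈ 0.94.

0.94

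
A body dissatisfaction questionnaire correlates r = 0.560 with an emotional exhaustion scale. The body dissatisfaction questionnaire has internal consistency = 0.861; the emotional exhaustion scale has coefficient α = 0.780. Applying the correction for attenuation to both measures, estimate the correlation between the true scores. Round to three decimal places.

r_true = r_obs / √(r_xx · r_yy) = 0.560 / √(0.861 × 0.780) = 0.560 / √0.671580 = 0.560 / 0.8195 ≈ 0.683.

0.683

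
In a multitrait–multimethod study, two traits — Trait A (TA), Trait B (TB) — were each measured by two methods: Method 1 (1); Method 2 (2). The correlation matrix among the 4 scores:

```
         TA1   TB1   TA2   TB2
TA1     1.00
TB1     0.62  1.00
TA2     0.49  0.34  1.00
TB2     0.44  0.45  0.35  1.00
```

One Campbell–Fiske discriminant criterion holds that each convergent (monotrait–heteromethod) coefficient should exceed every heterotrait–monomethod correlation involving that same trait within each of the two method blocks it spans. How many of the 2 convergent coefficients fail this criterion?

Convergent coefficients and their comparison sets:
TA (methods 1·2): 0.49 vs {0.62, 0.35} → fail.
TB (methods 1·2): 0.45 vs {0.62, 0.35} → fail.
2 of 2 fail.

2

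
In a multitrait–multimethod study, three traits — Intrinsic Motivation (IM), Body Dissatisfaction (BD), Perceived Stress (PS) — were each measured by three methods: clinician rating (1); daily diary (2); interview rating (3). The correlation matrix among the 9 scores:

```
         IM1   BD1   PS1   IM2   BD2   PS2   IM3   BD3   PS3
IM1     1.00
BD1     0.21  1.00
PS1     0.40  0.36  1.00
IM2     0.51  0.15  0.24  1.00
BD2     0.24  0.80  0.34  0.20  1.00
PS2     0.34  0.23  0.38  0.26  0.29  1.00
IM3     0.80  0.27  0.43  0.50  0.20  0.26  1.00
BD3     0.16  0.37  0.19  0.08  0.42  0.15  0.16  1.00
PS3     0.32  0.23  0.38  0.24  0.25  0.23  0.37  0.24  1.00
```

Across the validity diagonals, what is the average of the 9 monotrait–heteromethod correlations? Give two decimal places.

0.49

Convergent values: 0.51, 0.80, 0.50, 0.80, 0.37, 0.42, 0.38, 0.38, 0.23; mean = 4.39/9 = 0.49.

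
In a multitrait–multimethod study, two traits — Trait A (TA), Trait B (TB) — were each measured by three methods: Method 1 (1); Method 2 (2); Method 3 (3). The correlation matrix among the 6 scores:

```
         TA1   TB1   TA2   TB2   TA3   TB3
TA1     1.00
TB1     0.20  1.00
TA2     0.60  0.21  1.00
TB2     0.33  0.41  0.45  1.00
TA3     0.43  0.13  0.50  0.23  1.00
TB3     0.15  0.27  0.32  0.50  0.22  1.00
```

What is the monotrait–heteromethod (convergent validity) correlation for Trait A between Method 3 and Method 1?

Same trait (TA), different methods: r(TA3, TA1) = 0.43.

0.43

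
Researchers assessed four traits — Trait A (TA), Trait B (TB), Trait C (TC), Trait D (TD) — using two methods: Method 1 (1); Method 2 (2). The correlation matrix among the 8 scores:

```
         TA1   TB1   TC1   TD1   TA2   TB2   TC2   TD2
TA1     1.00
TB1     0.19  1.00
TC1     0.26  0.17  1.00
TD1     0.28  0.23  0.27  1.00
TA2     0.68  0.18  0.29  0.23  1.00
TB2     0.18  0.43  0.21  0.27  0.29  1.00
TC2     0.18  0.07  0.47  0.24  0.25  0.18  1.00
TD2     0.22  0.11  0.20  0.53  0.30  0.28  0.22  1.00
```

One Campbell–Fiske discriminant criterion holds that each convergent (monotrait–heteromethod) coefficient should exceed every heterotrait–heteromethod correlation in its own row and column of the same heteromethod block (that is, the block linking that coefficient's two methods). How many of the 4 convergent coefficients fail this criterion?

0

Checking each validity diagonal entry against its comparison values:
TA (methods 1·2): 0.68 vs {0.18, 0.18, 0.18, 0.29, 0.22, 0.23} → pass.
TB (methods 1·2): 0.43 vs {0.18, 0.18, 0.07, 0.21, 0.11, 0.27} → pass.
TC (methods 1·2): 0.47 vs {0.29, 0.18, 0.21, 0.07, 0.20, 0.24} → pass.
TD (methods 1·2): 0.53 vs {0.23, 0.22, 0.27, 0.11, 0.24, 0.20} → pass.
0 of 4 fail.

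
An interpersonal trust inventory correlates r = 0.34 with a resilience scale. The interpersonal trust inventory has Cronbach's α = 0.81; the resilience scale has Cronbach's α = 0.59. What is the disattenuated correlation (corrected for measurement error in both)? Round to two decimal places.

0.49

r_true = r_obs / √(r_xx · r_yy) = 0.34 / √(0.81 × 0.59) = 0.34 / √0.4779 = 0.34 / 0.6913 ≈ 0.49.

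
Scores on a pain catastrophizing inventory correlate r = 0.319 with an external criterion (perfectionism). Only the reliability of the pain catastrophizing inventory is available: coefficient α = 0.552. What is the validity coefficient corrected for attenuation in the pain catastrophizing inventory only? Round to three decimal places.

Single correction: r_c = r_obs / √r_xx = 0.319 / √0.552 = 0.319 / 0.7430 ≈ 0.429.

0.429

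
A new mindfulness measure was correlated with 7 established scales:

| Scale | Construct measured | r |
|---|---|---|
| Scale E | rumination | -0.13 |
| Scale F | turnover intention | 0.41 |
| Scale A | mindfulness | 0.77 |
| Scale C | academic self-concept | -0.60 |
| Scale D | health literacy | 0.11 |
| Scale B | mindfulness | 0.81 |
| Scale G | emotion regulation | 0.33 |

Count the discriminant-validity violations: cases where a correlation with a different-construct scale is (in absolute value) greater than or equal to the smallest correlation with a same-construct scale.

Convergent (same construct = mindfulness): Scale A, Scale B.
Smallest convergent = 0.77. Discriminant |r|: 0.13, 0.41, 0.60, 0.11, 0.33; count ≥ 0.77 → 0.

0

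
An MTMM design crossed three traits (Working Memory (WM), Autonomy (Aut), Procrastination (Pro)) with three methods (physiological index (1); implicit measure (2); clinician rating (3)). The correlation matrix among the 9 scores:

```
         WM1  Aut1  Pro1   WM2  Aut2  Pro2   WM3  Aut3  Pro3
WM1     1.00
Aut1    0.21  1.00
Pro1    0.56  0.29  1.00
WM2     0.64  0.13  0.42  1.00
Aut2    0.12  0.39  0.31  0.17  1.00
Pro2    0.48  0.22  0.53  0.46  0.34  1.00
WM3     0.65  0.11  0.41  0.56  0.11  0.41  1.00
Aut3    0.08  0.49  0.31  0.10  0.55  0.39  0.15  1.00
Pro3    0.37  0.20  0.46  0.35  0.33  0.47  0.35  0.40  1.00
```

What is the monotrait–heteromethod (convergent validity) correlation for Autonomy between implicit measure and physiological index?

Same trait (Aut), different methods: r(Aut2, Aut1) = 0.39.

0.39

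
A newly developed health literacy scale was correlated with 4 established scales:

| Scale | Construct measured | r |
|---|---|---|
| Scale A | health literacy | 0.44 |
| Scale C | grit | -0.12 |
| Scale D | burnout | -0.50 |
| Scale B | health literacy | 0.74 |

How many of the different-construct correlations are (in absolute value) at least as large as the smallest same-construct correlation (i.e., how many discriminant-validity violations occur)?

Convergent (same construct = health literacy): Scale A, Scale B.
Smallest convergent = 0.44. Discriminant |r|: 0.12, 0.50; count ≥ 0.44 → 1.

1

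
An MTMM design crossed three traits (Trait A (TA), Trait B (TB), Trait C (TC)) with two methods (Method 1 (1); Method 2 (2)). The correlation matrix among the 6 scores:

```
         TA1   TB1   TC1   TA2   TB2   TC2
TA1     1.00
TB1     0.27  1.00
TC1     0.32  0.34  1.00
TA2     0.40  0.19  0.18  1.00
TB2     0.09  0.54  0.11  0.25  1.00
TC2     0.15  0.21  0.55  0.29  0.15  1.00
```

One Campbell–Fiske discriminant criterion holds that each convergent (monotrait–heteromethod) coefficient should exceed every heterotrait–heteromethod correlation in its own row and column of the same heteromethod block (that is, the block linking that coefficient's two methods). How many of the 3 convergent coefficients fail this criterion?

Convergent coefficients and their comparison sets:
TA (methods 1·2): 0.40 vs {0.09, 0.19, 0.15, 0.18} → pass.
TB (methods 1·2): 0.54 vs {0.19, 0.09, 0.21, 0.11} → pass.
TC (methods 1·2): 0.55 vs {0.18, 0.15, 0.11, 0.21} → pass.
0 of 3 fail.

0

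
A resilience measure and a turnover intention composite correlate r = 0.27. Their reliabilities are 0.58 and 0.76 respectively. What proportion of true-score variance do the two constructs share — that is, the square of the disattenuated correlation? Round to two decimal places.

Disattenuated r = 0.27 / √(0.58 × 0.76) = 0.27 / 0.6639 = 0.4067.
Shared true-score variance = 0.4067² = 0.1654 ≈ 0.17.

0.17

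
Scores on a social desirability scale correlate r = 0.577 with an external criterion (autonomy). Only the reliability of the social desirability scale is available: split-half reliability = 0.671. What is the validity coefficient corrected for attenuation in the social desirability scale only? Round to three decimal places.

0.704

Single correction: r_c = r_obs / √r_xx = 0.577 / √0.671 = 0.577 / 0.8191 ≈ 0.704.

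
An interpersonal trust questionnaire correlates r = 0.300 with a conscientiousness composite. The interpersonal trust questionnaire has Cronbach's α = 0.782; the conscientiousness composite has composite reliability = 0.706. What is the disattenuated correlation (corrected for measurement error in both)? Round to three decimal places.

0.404

r_true = r_obs / √(r_xx · r_yy) = 0.300 / √(0.782 × 0.706) = 0.300 / √0.552092 = 0.300 / 0.7430 ≈ 0.404.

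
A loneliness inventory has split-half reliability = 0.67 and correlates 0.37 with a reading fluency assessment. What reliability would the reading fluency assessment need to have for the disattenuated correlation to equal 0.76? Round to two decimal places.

r_true = r_obs / √(r_xx · r_yy) ⇒ 0.76 = 0.37 / √(0.67 · r_yy).
√(0.67 · r_yy) = 0.37 / 0.76 = 0.4868; 0.67 · r_yy = 0.2370; r_yy = 0.2370 / 0.67 ≈ 0.35.

0.35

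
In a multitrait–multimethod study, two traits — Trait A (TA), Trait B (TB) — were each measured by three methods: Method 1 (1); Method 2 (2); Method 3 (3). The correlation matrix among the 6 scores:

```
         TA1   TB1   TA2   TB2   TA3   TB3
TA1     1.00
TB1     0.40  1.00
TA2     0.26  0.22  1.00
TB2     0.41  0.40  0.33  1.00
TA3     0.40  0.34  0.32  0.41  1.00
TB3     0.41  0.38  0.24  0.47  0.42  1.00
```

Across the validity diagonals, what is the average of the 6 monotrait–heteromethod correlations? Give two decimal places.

Convergent values: 0.26, 0.40, 0.32, 0.40, 0.38, 0.47; mean = 2.23/6 = 0.37.

0.37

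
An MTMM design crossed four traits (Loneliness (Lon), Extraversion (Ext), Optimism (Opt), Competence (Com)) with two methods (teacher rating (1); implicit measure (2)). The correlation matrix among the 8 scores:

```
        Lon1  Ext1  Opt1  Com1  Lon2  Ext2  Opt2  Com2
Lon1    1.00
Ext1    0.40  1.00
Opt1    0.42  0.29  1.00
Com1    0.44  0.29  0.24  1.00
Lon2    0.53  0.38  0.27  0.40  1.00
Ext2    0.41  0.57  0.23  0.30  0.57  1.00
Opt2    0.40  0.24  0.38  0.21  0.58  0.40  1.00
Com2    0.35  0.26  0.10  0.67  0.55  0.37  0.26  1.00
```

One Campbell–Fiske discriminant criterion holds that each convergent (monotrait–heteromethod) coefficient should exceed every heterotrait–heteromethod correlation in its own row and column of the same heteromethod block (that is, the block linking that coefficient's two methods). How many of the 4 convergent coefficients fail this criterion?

Convergent coefficients and their comparison sets:
Lon (methods 1·2): 0.53 vs {0.41, 0.38, 0.40, 0.27, 0.35, 0.40} → pass.
Ext (methods 1·2): 0.57 vs {0.38, 0.41, 0.24, 0.23, 0.26, 0.30} → pass.
Opt (methods 1·2): 0.38 vs {0.27, 0.40, 0.23, 0.24, 0.10, 0.21} → fail.
Com (methods 1·2): 0.67 vs {0.40, 0.35, 0.30, 0.26, 0.21, 0.10} → pass.
1 of 4 fail.

1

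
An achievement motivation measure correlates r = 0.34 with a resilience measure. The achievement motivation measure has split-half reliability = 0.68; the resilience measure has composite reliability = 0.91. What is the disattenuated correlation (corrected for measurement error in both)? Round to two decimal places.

0.43

r_true = r_obs / √(r_xx · r_yy) = 0.34 / √(0.68 × 0.91) = 0.34 / √0.6188 = 0.34 / 0.7866 ≈ 0.43.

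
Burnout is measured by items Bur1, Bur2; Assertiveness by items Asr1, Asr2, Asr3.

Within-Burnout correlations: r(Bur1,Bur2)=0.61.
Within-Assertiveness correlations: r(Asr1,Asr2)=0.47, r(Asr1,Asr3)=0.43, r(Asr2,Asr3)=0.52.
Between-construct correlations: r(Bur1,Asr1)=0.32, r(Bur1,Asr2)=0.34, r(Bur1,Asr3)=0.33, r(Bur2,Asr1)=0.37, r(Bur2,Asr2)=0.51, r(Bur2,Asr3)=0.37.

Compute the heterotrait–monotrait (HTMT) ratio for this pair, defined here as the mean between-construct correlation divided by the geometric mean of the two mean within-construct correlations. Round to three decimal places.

Mean heterotrait r = 2.24/6 = 0.3733.
Mean within-Bur = 0.61/1 = 0.6100; mean within-Asr = 1.42/3 = 0.4733.
Geometric mean = √(0.6100 × 0.4733) = 0.5373.
HTMT = 0.3733 / 0.5373 = 0.695.

0.695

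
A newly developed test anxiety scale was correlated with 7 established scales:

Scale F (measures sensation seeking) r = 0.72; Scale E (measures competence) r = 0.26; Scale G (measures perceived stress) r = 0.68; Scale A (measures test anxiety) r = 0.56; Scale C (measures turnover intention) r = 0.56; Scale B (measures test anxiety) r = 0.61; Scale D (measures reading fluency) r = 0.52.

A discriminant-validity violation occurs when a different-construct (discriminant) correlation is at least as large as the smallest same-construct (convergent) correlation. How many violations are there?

Convergent (same construct = test anxiety): Scale A, Scale B.
Smallest convergent = 0.56. Discriminant values: 0.72, 0.26, 0.68, 0.56, 0.52; count ≥ 0.56 → 3.

3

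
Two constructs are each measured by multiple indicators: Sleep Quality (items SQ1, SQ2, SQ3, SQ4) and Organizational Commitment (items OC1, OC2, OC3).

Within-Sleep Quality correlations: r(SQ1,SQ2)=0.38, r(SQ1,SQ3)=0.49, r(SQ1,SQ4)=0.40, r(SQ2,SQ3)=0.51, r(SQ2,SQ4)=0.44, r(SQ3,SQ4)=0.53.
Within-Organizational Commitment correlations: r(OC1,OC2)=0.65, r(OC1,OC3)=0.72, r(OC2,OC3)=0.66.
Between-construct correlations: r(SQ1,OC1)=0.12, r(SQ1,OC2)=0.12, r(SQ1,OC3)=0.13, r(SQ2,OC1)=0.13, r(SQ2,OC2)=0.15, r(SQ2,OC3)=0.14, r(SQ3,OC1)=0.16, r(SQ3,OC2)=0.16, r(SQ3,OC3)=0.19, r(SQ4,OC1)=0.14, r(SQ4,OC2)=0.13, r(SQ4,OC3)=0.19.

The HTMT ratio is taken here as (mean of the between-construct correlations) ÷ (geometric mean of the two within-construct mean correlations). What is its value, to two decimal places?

Between-construct mean = 1.76/12 = 0.1467.
Mean within-SQ = 2.75/6 = 0.4583; mean within-OC = 2.03/3 = 0.6767.
Geometric mean = √(0.4583 × 0.6767) = 0.5569.
HTMT = 0.1467 / 0.5569 = 0.26.

0.26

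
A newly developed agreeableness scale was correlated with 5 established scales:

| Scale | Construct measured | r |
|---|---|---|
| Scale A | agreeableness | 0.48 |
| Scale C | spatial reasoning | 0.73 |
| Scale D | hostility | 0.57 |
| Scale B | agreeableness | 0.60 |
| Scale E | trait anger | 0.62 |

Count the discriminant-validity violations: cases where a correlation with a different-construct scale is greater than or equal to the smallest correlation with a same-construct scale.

Convergent (same construct = agreeableness): Scale A, Scale B.
Smallest convergent = 0.48. Discriminant values: 0.73, 0.57, 0.62; count ≥ 0.48 → 3.

3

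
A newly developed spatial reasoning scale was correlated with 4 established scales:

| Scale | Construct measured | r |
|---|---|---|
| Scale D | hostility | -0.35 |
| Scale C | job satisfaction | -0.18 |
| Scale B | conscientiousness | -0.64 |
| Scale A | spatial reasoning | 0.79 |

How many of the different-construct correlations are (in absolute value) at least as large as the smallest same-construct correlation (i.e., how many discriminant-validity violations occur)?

Convergent (same construct = spatial reasoning): Scale A.
Smallest convergent = 0.79. Discriminant |r|: 0.35, 0.18, 0.64; count ≥ 0.79 → 0.

0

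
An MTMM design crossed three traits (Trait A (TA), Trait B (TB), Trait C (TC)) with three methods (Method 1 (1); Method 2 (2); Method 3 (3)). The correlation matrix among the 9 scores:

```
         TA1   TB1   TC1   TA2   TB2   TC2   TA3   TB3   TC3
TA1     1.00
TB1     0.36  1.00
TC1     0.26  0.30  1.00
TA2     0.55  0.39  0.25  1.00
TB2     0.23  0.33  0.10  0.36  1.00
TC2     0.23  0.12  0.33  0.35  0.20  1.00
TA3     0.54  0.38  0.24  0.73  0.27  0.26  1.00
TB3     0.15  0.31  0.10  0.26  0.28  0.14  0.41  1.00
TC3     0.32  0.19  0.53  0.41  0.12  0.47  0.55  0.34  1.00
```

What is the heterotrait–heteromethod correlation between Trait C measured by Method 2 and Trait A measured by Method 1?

Different traits and methods: r(TC2, TA1) = 0.23.

0.23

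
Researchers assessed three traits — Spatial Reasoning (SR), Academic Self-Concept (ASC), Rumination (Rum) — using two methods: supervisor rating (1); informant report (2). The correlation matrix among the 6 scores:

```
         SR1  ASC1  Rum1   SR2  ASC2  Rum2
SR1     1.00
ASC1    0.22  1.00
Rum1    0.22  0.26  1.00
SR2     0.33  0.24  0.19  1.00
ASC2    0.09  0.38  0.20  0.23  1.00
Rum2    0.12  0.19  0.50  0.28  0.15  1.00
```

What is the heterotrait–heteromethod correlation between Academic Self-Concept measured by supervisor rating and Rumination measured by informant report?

Different traits and methods: r(ASC1, Rum2) = 0.19.

0.19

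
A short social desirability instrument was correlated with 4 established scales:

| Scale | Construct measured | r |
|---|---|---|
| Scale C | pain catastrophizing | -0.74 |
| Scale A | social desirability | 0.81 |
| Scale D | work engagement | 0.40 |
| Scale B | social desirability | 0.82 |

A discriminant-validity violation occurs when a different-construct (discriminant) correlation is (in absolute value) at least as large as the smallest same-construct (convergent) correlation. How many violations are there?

0

Convergent (same construct = social desirability): Scale A, Scale B.
Smallest convergent = 0.81. Discriminant |r|: 0.74, 0.40; count ≥ 0.81 → 0.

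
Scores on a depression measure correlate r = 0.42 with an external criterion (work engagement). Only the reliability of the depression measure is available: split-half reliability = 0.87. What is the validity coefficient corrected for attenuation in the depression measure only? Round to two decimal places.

Single correction: r_c = r_obs / √r_xx = 0.42 / √0.87 = 0.42 / 0.9327 ≈ 0.45.

0.45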